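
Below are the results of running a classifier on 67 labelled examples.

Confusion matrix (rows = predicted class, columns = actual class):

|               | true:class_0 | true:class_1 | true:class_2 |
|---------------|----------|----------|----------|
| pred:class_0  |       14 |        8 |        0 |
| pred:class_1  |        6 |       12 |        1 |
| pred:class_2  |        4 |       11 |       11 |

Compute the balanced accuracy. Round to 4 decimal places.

Balanced accuracy = mean of per-class recall.
  class_0: recall = 14/24 = 0.58333
  class_1: recall = 12/31 = 0.38710
  class_2: recall = 11/12 = 0.91667
Mean = (0.58333 + 0.38710 + 0.91667) / 3 = 0.6290

0.6290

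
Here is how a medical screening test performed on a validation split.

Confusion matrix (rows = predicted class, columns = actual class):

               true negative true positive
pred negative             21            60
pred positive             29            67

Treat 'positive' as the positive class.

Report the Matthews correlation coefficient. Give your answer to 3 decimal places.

-0.047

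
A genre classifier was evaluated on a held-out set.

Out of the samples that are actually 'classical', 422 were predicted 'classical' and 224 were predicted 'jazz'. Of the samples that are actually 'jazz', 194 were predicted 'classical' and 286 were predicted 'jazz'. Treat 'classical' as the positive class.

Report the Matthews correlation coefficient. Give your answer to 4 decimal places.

MCC = (TP·TN − FP·FN) / √((TP+FP)(TP+FN)(TN+FP)(TN+FN))
Numerator = 422·286 − 194·224 = 77236
Denominator = √(616·646·480·510) = √97414732800 = 312113.3333
MCC = 77236 / 312113.3333 = 0.2475

0.2475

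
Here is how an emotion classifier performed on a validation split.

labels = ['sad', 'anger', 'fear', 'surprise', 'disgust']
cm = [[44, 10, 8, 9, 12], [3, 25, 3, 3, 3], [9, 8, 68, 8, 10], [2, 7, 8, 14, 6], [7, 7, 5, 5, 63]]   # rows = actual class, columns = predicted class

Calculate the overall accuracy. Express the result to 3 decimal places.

0.617

Accuracy = trace / total = (44+25+68+14+63=214) / 347 = 214/347 = 0.617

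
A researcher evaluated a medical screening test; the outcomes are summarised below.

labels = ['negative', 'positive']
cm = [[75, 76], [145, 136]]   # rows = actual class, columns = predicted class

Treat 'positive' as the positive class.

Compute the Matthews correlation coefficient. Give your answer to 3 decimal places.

MCC = (TP·TN − FP·FN) / √((TP+FP)(TP+FN)(TN+FP)(TN+FN))
Numerator = 136·75 − 76·145 = -820
Denominator = √(212·281·151·220) = √1978981840 = 44485.7487
MCC = -820 / 44485.7487 = -0.018

-0.018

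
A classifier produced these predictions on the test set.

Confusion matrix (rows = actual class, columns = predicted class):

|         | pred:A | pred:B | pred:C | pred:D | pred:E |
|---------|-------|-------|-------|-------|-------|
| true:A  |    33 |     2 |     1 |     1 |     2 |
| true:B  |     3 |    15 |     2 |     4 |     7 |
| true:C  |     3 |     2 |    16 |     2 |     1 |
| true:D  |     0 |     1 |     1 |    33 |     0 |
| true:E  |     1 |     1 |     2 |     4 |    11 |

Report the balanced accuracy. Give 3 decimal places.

Balanced accuracy = mean of per-class recall.
  A: recall = 33/39 = 0.8462
  B: recall = 15/31 = 0.4839
  C: recall = 16/24 = 0.6667
  D: recall = 33/35 = 0.9429
  E: recall = 11/19 = 0.5789
Mean = (0.8462 + 0.4839 + 0.6667 + 0.9429 + 0.5789) / 5 = 0.704

0.704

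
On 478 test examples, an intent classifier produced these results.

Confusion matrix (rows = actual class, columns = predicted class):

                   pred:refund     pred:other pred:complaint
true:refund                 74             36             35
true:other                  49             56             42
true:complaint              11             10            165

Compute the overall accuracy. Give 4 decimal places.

0.6172

Accuracy = trace / total = (74+56+165=295) / 478 = 295/478 = 0.6172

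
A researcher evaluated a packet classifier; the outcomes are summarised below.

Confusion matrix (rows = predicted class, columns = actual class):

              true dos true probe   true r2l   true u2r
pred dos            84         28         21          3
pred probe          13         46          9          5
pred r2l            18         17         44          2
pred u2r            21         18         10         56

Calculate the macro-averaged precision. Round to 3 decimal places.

Per-class precision (TP/(TP+FP)):
  dos: TP=84, FP=28+21+3=52 → 84/136 = 0.6176
  probe: TP=46, FP=13+9+5=27 → 46/73 = 0.6301
  r2l: TP=44, FP=18+17+2=37 → 44/81 = 0.5432
  u2r: TP=56, FP=21+18+10=49 → 56/105 = 0.5333
Macro-precision = mean = (0.6176 + 0.6301 + 0.5432 + 0.5333) / 4 = 0.581

0.581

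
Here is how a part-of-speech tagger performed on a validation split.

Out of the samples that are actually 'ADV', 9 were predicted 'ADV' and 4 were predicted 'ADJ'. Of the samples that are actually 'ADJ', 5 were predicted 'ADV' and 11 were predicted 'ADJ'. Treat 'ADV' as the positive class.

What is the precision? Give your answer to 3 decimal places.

0.643

Precision = TP/(TP+FP) = 9/(9+5) = 9/14 = 0.643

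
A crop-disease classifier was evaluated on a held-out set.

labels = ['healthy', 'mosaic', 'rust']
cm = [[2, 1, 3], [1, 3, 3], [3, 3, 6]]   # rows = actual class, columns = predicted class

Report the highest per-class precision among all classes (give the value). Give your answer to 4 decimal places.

Per-class precision (TP/(TP+FP)):
  healthy: TP=2, FP=1+3=4 → 2/6 = 0.33333
  mosaic: TP=3, FP=1+3=4 → 3/7 = 0.42857
  rust: TP=6, FP=3+3=6 → 6/12 = 0.50000
Highest is class 'rust' with precision = 0.5000.

0.5000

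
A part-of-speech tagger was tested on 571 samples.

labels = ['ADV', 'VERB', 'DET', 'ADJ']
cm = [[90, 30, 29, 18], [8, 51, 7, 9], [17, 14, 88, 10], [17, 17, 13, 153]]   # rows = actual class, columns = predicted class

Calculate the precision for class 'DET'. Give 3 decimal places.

0.642

precision = TP/(TP+FP).
DET: TP=88, FP=29+7+13=49 → 88/137 = 0.6423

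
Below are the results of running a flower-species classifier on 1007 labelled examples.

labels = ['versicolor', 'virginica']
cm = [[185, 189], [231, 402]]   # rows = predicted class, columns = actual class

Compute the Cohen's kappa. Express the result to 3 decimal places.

0.127

Observed agreement pₒ = trace/N = 587/1007 = 0.5829
Expected agreement pₑ = Σ (rowᵢ·colᵢ)/N² = (416·374 + 591·633)/1007² = 0.5223
κ = (pₒ − pₑ)/(1 − pₑ) = (0.5829 − 0.5223)/(1 − 0.5223) = 0.127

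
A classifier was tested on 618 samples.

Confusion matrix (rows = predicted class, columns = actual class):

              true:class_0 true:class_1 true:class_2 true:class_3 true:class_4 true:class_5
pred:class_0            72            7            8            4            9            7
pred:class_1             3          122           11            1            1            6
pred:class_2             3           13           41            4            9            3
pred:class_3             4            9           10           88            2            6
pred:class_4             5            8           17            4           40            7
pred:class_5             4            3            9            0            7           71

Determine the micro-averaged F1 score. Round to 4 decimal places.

0.7023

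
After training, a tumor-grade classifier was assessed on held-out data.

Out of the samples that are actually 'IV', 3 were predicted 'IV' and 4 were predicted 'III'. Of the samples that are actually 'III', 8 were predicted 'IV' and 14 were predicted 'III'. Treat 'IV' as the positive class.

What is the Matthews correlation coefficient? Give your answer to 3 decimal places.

0.057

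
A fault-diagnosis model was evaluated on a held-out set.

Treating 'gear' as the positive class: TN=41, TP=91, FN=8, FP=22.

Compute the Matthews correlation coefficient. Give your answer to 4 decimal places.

0.6049

MCC = (TP·TN − FP·FN) / √((TP+FP)(TP+FN)(TN+FP)(TN+FN))
Numerator = 91·41 − 22·8 = 3555
Denominator = √(113·99·63·49) = √34534269 = 5876.5865
MCC = 3555 / 5876.5865 = 0.6049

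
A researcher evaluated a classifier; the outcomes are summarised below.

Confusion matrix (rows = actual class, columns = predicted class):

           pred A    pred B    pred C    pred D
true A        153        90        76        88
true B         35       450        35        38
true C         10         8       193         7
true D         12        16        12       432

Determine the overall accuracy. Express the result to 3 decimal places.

0.742

Accuracy = trace / total = (153+450+193+432=1228) / 1655 = 1228/1655 = 0.742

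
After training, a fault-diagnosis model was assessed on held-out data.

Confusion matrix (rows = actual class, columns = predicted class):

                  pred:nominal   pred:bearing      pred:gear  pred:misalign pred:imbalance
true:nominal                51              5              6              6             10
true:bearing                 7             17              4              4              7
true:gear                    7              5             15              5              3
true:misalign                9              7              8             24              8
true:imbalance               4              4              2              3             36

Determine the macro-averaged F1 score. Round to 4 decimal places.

Per-class F1 score (2·TP/(2·TP+FP+FN)):
  nominal: TP=51, FP=7+7+9+4=27, FN=5+6+6+10=27 → 102/156 = 0.65385
  bearing: TP=17, FP=5+5+7+4=21, FN=7+4+4+7=22 → 34/77 = 0.44156
  gear: TP=15, FP=6+4+8+2=20, FN=7+5+5+3=20 → 30/70 = 0.42857
  misalign: TP=24, FP=6+4+5+3=18, FN=9+7+8+8=32 → 48/98 = 0.48980
  imbalance: TP=36, FP=10+7+3+8=28, FN=4+4+2+3=13 → 72/113 = 0.63717
Macro-F1 score = mean = (0.65385 + 0.44156 + 0.42857 + 0.48980 + 0.63717) / 5 = 0.5302

0.5302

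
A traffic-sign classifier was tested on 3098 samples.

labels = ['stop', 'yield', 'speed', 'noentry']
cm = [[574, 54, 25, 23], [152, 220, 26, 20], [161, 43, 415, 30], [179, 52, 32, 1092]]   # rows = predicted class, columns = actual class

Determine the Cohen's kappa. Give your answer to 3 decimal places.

0.638

Observed agreement pₒ = trace/N = 2301/3098 = 0.7427
Expected agreement pₑ = Σ (rowᵢ·colᵢ)/N² = (1066·676 + 369·418 + 498·649 + 1165·1355)/3098² = 0.2893
κ = (pₒ − pₑ)/(1 − pₑ) = (0.7427 − 0.2893)/(1 − 0.2893) = 0.638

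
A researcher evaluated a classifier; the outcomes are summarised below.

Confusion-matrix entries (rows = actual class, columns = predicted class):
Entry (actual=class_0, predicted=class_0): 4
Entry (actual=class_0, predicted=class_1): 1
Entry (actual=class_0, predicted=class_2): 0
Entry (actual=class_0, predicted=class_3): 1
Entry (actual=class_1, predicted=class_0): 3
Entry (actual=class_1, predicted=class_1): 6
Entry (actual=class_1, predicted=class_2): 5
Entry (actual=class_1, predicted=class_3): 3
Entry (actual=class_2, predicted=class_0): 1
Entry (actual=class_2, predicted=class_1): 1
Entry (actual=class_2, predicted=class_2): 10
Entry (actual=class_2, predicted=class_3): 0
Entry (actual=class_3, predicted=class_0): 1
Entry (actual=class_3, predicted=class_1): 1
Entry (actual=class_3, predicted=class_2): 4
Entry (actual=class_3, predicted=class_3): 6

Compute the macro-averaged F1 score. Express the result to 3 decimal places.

Per-class F1 score (2·TP/(2·TP+FP+FN)):
  class_0: TP=4, FP=3+1+1=5, FN=1+0+1=2 → 8/15 = 0.5333
  class_1: TP=6, FP=1+1+1=3, FN=3+5+3=11 → 12/26 = 0.4615
  class_2: TP=10, FP=0+5+4=9, FN=1+1+0=2 → 20/31 = 0.6452
  class_3: TP=6, FP=1+3+0=4, FN=1+1+4=6 → 12/22 = 0.5455
Macro-F1 score = mean = (0.5333 + 0.4615 + 0.6452 + 0.5455) / 4 = 0.546

0.546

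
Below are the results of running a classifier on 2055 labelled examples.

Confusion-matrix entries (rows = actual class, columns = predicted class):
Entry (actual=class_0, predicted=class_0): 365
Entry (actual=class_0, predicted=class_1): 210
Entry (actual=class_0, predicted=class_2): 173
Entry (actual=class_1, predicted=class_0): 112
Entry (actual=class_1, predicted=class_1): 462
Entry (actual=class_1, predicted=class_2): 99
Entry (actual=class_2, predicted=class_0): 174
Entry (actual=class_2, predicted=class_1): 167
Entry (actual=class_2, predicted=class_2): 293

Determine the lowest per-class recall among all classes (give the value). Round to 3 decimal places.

0.462

Per-class recall (TP/(TP+FN)):
  class_0: TP=365, FN=210+173=383 → 365/748 = 0.4880
  class_1: TP=462, FN=112+99=211 → 462/673 = 0.6865
  class_2: TP=293, FN=174+167=341 → 293/634 = 0.4621
Lowest is class 'class_2' with recall = 0.462.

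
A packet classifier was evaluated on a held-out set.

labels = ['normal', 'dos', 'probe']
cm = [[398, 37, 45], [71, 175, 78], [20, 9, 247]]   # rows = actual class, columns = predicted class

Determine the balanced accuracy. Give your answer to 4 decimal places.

Balanced accuracy = mean of per-class recall.
  normal: recall = 398/480 = 0.82917
  dos: recall = 175/324 = 0.54012
  probe: recall = 247/276 = 0.89493
Mean = (0.82917 + 0.54012 + 0.89493) / 3 = 0.7547

0.7547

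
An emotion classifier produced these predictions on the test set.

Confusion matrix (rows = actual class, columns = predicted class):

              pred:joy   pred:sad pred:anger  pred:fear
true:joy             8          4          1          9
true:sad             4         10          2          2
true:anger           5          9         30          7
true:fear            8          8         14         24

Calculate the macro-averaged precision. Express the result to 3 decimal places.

0.463

Per-class precision (TP/(TP+FP)):
  joy: TP=8, FP=4+5+8=17 → 8/25 = 0.3200
  sad: TP=10, FP=4+9+8=21 → 10/31 = 0.3226
  anger: TP=30, FP=1+2+14=17 → 30/47 = 0.6383
  fear: TP=24, FP=9+2+7=18 → 24/42 = 0.5714
Macro-precision = mean = (0.3200 + 0.3226 + 0.6383 + 0.5714) / 4 = 0.463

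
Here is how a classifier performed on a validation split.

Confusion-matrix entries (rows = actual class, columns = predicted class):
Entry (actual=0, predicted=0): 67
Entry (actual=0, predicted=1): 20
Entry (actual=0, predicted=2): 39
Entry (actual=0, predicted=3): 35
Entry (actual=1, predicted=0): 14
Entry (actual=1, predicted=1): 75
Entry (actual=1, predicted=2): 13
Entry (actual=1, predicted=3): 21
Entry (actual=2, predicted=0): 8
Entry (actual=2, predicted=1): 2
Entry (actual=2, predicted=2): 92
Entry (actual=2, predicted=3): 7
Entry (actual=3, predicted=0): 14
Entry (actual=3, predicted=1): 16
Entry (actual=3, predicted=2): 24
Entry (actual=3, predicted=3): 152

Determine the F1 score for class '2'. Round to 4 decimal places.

One-vs-rest for '2': TP = diagonal; FP = other classes predicted '2'; FN = '2' predicted as other.
F1 score = 2·TP/(2·TP+FP+FN).
2: TP=92, FP=39+13+24=76, FN=8+2+7=17 → 184/277 = 0.66426

0.6643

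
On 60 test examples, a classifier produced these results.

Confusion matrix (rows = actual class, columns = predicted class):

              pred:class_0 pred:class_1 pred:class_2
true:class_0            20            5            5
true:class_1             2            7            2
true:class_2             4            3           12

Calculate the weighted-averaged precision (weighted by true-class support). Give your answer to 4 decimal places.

0.6702

Per-class precision (TP/(TP+FP)):
  class_0: TP=20, FP=2+4=6 → 20/26 = 0.76923
  class_1: TP=7, FP=5+3=8 → 7/15 = 0.46667
  class_2: TP=12, FP=5+2=7 → 12/19 = 0.63158
Weighted-precision = Σ (supportᵢ/N)·precisionᵢ with N=60: (30/60)·0.76923 + (11/60)·0.46667 + (19/60)·0.63158 = 0.6702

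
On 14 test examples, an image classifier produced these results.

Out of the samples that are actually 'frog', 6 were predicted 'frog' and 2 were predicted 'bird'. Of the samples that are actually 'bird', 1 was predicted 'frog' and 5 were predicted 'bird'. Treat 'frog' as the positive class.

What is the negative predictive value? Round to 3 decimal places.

0.714

NPV = TN/(TN+FN) = 5/(5+2) = 0.714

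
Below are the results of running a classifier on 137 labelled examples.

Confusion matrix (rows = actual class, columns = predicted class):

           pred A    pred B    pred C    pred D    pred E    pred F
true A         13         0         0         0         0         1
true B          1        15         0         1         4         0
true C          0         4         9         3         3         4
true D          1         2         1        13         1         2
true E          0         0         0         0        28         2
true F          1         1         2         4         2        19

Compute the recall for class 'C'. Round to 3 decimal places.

recall = TP/(TP+FN).
C: TP=9, FN=0+4+3+3+4=14 → 9/23 = 0.3913

0.391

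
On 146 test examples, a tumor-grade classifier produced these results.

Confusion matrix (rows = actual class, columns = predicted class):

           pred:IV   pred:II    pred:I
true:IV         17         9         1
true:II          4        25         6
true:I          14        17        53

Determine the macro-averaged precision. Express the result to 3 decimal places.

0.620

Per-class precision (TP/(TP+FP)):
  IV: TP=17, FP=4+14=18 → 17/35 = 0.4857
  II: TP=25, FP=9+17=26 → 25/51 = 0.4902
  I: TP=53, FP=1+6=7 → 53/60 = 0.8833
Macro-precision = mean = (0.4857 + 0.4902 + 0.8833) / 3 = 0.620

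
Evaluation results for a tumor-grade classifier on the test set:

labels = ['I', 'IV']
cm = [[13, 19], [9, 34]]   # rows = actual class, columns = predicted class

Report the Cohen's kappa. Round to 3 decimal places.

0.205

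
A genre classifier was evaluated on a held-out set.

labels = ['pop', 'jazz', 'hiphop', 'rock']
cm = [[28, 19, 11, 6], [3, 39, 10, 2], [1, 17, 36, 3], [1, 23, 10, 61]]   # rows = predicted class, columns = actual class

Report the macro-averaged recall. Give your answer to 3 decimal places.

0.658

Per-class recall (TP/(TP+FN)):
  pop: TP=28, FN=3+1+1=5 → 28/33 = 0.8485
  jazz: TP=39, FN=19+17+23=59 → 39/98 = 0.3980
  hiphop: TP=36, FN=11+10+10=31 → 36/67 = 0.5373
  rock: TP=61, FN=6+2+3=11 → 61/72 = 0.8472
Macro-recall = mean = (0.8485 + 0.3980 + 0.5373 + 0.8472) / 4 = 0.658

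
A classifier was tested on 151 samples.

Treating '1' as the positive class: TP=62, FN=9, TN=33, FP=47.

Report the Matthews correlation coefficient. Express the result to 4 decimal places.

MCC = (TP·TN − FP·FN) / √((TP+FP)(TP+FN)(TN+FP)(TN+FN))
Numerator = 62·33 − 47·9 = 1623
Denominator = √(109·71·80·42) = √26003040 = 5099.3176
MCC = 1623 / 5099.3176 = 0.3183

0.3183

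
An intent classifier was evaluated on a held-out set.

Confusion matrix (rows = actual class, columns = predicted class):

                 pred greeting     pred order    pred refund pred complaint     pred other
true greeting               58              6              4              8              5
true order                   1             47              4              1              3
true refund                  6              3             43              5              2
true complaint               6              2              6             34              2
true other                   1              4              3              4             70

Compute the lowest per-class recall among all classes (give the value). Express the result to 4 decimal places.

0.6800

Per-class recall (TP/(TP+FN)):
  greeting: TP=58, FN=6+4+8+5=23 → 58/81 = 0.71605
  order: TP=47, FN=1+4+1+3=9 → 47/56 = 0.83929
  refund: TP=43, FN=6+3+5+2=16 → 43/59 = 0.72881
  complaint: TP=34, FN=6+2+6+2=16 → 34/50 = 0.68000
  other: TP=70, FN=1+4+3+4=12 → 70/82 = 0.85366
Lowest is class 'complaint' with recall = 0.6800.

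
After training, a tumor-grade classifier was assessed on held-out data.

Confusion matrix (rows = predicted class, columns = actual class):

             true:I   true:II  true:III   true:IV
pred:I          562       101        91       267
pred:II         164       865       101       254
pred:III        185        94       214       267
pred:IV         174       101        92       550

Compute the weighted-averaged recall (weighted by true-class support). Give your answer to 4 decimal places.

0.5367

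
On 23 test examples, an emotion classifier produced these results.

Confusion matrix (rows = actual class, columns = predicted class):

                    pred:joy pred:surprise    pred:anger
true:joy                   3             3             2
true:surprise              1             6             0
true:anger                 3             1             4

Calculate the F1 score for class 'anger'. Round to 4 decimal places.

0.5714

F1 score = 2·TP/(2·TP+FP+FN).
anger: TP=4, FP=2+0=2, FN=3+1=4 → 8/14 = 0.57143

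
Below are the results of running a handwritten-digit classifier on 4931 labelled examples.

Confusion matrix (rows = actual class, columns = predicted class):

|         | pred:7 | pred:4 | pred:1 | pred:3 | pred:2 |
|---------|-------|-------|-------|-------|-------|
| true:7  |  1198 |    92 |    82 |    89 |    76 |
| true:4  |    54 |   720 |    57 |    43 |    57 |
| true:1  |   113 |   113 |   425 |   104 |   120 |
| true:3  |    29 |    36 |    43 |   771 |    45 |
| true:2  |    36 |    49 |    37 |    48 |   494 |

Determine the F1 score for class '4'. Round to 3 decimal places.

Treat '4' as positive and all other classes as negative.
F1 score = 2·TP/(2·TP+FP+FN).
4: TP=720, FP=92+113+36+49=290, FN=54+57+43+57=211 → 1440/1941 = 0.7419

0.742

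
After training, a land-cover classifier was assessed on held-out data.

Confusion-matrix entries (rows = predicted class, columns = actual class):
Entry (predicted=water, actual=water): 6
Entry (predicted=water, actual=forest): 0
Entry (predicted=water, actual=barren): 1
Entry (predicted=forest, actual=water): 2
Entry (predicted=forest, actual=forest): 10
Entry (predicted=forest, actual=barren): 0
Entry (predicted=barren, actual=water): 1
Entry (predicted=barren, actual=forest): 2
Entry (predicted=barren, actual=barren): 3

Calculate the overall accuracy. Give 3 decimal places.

0.760

Accuracy = trace / total = (6+10+3=19) / 25 = 19/25 = 0.760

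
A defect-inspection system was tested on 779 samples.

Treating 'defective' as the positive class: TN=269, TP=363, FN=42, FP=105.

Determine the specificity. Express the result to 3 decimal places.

0.719

Specificity = TN/(TN+FP) = 269/(269+105) = 0.719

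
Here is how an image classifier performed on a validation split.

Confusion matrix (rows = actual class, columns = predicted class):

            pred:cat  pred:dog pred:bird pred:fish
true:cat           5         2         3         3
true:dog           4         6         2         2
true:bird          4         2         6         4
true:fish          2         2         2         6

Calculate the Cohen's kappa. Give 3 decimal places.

0.226

Observed agreement pₒ = trace/N = 23/55 = 0.4182
Expected agreement pₑ = Σ (rowᵢ·colᵢ)/N² = (13·15 + 14·12 + 16·13 + 12·15)/55² = 0.2483
κ = (pₒ − pₑ)/(1 − pₑ) = (0.4182 − 0.2483)/(1 − 0.2483) = 0.226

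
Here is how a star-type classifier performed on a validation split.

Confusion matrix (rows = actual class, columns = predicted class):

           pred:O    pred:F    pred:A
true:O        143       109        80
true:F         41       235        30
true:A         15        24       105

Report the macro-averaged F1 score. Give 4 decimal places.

0.6070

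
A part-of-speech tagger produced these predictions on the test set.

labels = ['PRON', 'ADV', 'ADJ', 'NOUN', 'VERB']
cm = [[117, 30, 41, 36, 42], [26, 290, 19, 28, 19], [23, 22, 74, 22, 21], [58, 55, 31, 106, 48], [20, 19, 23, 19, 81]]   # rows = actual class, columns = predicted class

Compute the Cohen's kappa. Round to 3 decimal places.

0.394

Observed agreement pₒ = trace/N = 668/1270 = 0.5260
Expected agreement pₑ = Σ (rowᵢ·colᵢ)/N² = (266·244 + 382·416 + 162·188 + 298·211 + 162·211)/1270² = 0.2178
κ = (pₒ − pₑ)/(1 − pₑ) = (0.5260 − 0.2178)/(1 − 0.2178) = 0.394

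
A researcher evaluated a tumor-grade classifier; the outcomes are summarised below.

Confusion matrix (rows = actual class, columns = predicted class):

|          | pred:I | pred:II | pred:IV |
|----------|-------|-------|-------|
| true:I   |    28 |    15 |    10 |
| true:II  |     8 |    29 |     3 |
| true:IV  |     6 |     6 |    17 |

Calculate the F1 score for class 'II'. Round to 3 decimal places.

0.644

Take TP from the diagonal, FP from the rest of the 'II' prediction marginal, FN from the rest of the 'II' actual marginal.
F1 score = 2·TP/(2·TP+FP+FN).
II: TP=29, FP=15+6=21, FN=8+3=11 → 58/90 = 0.6444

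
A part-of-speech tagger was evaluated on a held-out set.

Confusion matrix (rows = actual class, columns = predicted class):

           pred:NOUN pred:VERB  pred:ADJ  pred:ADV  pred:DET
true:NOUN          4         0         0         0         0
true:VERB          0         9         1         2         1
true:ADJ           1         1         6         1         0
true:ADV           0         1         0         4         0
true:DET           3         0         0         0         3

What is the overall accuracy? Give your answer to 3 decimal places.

0.703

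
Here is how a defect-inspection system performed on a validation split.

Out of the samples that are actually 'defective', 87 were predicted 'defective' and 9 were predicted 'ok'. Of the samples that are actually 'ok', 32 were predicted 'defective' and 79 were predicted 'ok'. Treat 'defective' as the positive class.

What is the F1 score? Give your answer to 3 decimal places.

Precision = TP/(TP+FP) = 87/119 = 0.7311
Recall = TP/(TP+FN) = 87/96 = 0.9063
F1 = 2·TP/(2·TP+FP+FN) = 174/215 = 0.809

0.809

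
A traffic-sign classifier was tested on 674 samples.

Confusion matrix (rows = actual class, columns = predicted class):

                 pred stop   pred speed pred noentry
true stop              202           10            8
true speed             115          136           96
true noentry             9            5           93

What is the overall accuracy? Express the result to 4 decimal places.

Accuracy = trace / total = (202+136+93=431) / 674 = 431/674 = 0.6395

0.6395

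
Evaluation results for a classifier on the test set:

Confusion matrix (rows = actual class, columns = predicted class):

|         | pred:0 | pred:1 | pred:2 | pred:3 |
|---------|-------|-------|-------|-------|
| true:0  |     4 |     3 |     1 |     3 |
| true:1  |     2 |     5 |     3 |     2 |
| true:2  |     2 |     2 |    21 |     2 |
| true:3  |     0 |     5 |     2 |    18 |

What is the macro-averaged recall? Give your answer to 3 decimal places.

Per-class recall (TP/(TP+FN)):
  0: TP=4, FN=3+1+3=7 → 4/11 = 0.3636
  1: TP=5, FN=2+3+2=7 → 5/12 = 0.4167
  2: TP=21, FN=2+2+2=6 → 21/27 = 0.7778
  3: TP=18, FN=0+5+2=7 → 18/25 = 0.7200
Macro-recall = mean = (0.3636 + 0.4167 + 0.7778 + 0.7200) / 4 = 0.570

0.570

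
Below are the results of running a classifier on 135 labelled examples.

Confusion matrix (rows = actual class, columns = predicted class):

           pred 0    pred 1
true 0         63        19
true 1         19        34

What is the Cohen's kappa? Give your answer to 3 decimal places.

0.410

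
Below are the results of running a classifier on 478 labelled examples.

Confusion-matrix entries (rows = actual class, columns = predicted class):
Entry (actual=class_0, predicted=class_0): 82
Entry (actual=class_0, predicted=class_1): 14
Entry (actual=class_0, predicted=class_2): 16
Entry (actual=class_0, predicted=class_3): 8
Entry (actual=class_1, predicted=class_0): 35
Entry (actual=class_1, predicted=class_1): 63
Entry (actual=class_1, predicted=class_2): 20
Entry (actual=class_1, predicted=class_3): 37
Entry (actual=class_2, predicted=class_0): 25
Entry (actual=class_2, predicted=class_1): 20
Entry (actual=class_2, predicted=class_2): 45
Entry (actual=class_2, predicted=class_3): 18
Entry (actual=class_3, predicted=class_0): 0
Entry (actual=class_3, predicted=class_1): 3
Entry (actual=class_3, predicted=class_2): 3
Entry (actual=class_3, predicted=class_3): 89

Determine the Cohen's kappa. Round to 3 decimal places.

Observed agreement pₒ = trace/N = 279/478 = 0.5837
Expected agreement pₑ = Σ (rowᵢ·colᵢ)/N² = (120·142 + 155·100 + 108·84 + 95·152)/478² = 0.2453
κ = (pₒ − pₑ)/(1 − pₑ) = (0.5837 − 0.2453)/(1 − 0.2453) = 0.448

0.448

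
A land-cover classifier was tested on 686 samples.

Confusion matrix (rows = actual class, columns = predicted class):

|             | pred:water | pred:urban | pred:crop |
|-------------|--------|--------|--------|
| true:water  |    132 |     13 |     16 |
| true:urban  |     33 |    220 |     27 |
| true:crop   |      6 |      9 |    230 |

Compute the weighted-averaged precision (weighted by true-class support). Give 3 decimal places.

0.853

Per-class precision (TP/(TP+FP)):
  water: TP=132, FP=33+6=39 → 132/171 = 0.7719
  urban: TP=220, FP=13+9=22 → 220/242 = 0.9091
  crop: TP=230, FP=16+27=43 → 230/273 = 0.8425
Weighted-precision = Σ (supportᵢ/N)·precisionᵢ with N=686: (161/686)·0.7719 + (280/686)·0.9091 + (245/686)·0.8425 = 0.853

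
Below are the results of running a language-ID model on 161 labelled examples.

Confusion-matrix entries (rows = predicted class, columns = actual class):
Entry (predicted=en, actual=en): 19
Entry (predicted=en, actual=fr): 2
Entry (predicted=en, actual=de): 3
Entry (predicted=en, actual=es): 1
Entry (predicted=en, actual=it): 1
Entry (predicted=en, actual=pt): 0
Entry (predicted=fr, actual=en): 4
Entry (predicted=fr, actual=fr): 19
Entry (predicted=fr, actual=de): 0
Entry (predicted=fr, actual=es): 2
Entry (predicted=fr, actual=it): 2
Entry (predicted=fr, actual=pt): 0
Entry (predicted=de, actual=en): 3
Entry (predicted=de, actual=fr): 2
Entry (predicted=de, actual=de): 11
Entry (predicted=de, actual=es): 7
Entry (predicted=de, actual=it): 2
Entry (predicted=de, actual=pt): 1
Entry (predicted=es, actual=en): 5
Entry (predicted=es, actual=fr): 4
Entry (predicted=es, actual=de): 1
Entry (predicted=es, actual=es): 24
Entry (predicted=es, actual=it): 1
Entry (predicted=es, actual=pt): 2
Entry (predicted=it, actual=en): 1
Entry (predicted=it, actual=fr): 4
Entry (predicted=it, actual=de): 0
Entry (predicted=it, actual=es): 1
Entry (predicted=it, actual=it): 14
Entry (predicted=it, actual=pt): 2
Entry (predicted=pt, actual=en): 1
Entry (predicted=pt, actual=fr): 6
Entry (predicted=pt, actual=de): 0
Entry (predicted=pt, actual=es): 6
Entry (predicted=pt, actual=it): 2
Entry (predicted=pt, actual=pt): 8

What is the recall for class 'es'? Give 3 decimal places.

0.585

Treat 'es' as positive and all other classes as negative.
recall = TP/(TP+FN).
es: TP=24, FN=1+2+7+1+6=17 → 24/41 = 0.5854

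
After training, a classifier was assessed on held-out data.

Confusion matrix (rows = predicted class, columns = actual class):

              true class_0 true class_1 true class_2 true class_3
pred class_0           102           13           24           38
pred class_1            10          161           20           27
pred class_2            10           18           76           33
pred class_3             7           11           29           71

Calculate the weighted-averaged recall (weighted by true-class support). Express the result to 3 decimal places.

0.631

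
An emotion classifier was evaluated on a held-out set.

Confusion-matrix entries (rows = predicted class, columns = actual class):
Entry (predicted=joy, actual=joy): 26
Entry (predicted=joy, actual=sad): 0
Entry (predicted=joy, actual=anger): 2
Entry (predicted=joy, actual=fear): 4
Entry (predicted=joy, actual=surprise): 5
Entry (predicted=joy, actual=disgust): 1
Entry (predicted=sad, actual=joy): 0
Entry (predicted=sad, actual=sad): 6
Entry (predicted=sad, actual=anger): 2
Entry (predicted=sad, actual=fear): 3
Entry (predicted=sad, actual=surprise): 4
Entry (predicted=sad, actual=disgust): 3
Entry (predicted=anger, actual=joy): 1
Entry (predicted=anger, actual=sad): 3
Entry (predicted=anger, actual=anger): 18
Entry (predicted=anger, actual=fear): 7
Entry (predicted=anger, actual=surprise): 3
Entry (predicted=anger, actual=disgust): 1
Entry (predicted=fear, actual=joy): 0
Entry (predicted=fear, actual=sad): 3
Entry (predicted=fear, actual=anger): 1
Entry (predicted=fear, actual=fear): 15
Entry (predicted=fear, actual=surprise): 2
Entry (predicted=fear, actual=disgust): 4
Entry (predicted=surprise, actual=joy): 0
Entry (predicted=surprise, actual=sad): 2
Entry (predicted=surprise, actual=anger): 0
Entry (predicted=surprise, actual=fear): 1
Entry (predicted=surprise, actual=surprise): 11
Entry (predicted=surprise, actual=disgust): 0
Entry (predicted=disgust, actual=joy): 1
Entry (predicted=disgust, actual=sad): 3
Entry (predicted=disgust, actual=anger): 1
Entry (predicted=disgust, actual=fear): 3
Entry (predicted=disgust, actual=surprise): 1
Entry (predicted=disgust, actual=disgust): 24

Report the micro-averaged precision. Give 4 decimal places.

Micro-averaging pools counts across classes: ΣTP=100, ΣFP=61, ΣFN=61.
Micro-precision = TP/(TP+FP) on pooled counts = 0.6211 (equals overall accuracy in single-label multiclass).

0.6211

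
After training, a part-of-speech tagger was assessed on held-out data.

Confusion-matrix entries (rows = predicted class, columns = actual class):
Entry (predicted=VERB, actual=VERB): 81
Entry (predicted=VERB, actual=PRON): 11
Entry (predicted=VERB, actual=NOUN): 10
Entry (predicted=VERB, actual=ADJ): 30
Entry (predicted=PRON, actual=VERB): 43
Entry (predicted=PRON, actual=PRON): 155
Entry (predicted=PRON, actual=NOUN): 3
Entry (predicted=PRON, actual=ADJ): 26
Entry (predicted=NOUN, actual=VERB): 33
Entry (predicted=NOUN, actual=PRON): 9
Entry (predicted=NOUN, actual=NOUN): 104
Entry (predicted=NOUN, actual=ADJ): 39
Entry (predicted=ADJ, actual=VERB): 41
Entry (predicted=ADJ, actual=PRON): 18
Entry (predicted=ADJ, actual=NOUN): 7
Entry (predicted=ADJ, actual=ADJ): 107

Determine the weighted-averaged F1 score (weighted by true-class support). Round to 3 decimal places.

0.611

Per-class F1 score (2·TP/(2·TP+FP+FN)):
  VERB: TP=81, FP=11+10+30=51, FN=43+33+41=117 → 162/330 = 0.4909
  PRON: TP=155, FP=43+3+26=72, FN=11+9+18=38 → 310/420 = 0.7381
  NOUN: TP=104, FP=33+9+39=81, FN=10+3+7=20 → 208/309 = 0.6731
  ADJ: TP=107, FP=41+18+7=66, FN=30+26+39=95 → 214/375 = 0.5707
Weighted-F1 score = Σ (supportᵢ/N)·F1 scoreᵢ with N=717: (198/717)·0.4909 + (193/717)·0.7381 + (124/717)·0.6731 + (202/717)·0.5707 = 0.611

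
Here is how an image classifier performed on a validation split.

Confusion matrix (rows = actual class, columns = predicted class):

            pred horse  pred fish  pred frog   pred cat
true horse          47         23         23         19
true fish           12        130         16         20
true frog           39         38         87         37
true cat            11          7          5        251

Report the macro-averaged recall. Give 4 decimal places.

0.6247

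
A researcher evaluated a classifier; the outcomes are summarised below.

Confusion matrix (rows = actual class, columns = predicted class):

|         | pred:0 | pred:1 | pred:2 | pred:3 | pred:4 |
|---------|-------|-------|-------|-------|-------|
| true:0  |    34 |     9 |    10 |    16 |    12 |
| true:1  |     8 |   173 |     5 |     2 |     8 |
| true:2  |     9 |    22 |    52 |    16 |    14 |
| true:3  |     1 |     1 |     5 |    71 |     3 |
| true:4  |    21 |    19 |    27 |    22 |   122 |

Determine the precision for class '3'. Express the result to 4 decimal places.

0.5591

Treat '3' as positive and all other classes as negative.
precision = TP/(TP+FP).
3: TP=71, FP=16+2+16+22=56 → 71/127 = 0.55906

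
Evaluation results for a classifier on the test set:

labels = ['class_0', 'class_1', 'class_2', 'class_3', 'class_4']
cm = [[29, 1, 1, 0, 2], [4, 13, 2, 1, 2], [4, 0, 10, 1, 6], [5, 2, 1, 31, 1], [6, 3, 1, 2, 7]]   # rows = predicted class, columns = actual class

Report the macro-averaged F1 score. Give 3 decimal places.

0.622

Per-class F1 score (2·TP/(2·TP+FP+FN)):
  class_0: TP=29, FP=1+1+0+2=4, FN=4+4+5+6=19 → 58/81 = 0.7160
  class_1: TP=13, FP=4+2+1+2=9, FN=1+0+2+3=6 → 26/41 = 0.6341
  class_2: TP=10, FP=4+0+1+6=11, FN=1+2+1+1=5 → 20/36 = 0.5556
  class_3: TP=31, FP=5+2+1+1=9, FN=0+1+1+2=4 → 62/75 = 0.8267
  class_4: TP=7, FP=6+3+1+2=12, FN=2+2+6+1=11 → 14/37 = 0.3784
Macro-F1 score = mean = (0.7160 + 0.6341 + 0.5556 + 0.8267 + 0.3784) / 5 = 0.622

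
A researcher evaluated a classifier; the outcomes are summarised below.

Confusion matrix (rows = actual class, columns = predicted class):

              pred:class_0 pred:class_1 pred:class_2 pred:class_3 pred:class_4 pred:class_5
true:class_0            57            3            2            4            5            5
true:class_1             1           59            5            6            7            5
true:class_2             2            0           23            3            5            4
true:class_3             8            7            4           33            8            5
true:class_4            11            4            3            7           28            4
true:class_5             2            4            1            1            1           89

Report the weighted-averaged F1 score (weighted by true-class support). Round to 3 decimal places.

0.690

Per-class F1 score (2·TP/(2·TP+FP+FN)):
  class_0: TP=57, FP=1+2+8+11+2=24, FN=3+2+4+5+5=19 → 114/157 = 0.7261
  class_1: TP=59, FP=3+0+7+4+4=18, FN=1+5+6+7+5=24 → 118/160 = 0.7375
  class_2: TP=23, FP=2+5+4+3+1=15, FN=2+0+3+5+4=14 → 46/75 = 0.6133
  class_3: TP=33, FP=4+6+3+7+1=21, FN=8+7+4+8+5=32 → 66/119 = 0.5546
  class_4: TP=28, FP=5+7+5+8+1=26, FN=11+4+3+7+4=29 → 56/111 = 0.5045
  class_5: TP=89, FP=5+5+4+5+4=23, FN=2+4+1+1+1=9 → 178/210 = 0.8476
Weighted-F1 score = Σ (supportᵢ/N)·F1 scoreᵢ with N=416: (76/416)·0.7261 + (83/416)·0.7375 + (37/416)·0.6133 + (65/416)·0.5546 + (57/416)·0.5045 + (98/416)·0.8476 = 0.690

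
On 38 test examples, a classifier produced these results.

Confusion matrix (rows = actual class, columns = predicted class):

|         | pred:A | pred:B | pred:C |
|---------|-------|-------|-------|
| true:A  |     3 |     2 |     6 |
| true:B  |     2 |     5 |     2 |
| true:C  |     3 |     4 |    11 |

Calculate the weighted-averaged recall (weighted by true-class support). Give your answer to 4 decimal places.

0.5000

Per-class recall (TP/(TP+FN)):
  A: TP=3, FN=2+6=8 → 3/11 = 0.27273
  B: TP=5, FN=2+2=4 → 5/9 = 0.55556
  C: TP=11, FN=3+4=7 → 11/18 = 0.61111
Weighted-recall = Σ (supportᵢ/N)·recallᵢ with N=38: (11/38)·0.27273 + (9/38)·0.55556 + (18/38)·0.61111 = 0.5000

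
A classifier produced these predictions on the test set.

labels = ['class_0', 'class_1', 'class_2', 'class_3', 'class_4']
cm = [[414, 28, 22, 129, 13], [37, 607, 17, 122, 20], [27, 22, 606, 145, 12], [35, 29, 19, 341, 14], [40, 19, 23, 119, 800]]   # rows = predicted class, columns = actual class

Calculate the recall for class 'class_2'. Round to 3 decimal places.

0.882

One-vs-rest for 'class_2': TP = diagonal; FP = other classes predicted 'class_2'; FN = 'class_2' predicted as other.
recall = TP/(TP+FN).
class_2: TP=606, FN=22+17+19+23=81 → 606/687 = 0.8821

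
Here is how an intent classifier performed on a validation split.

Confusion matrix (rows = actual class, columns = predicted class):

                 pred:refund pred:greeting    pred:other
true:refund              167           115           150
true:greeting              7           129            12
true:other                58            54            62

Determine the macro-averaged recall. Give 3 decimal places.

Per-class recall (TP/(TP+FN)):
  refund: TP=167, FN=115+150=265 → 167/432 = 0.3866
  greeting: TP=129, FN=7+12=19 → 129/148 = 0.8716
  other: TP=62, FN=58+54=112 → 62/174 = 0.3563
Macro-recall = mean = (0.3866 + 0.8716 + 0.3563) / 3 = 0.538

0.538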